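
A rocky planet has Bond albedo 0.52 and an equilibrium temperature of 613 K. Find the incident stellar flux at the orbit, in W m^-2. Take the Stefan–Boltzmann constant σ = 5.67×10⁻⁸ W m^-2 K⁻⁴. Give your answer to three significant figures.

66700 W m^-2

Invert the energy balance for S: S = 4σT⁴/(1−α).
σT⁴ = 5.67×10⁻⁸·(613)⁴ = 8006 W m^-2.
S = 4·8006/0.48 = 66720 W m^-2.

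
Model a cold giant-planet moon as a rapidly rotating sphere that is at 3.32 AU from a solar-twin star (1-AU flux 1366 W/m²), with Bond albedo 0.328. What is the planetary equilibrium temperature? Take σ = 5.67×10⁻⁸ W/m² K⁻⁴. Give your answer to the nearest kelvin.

138 kelvin

Flux at the orbit: S = 1366/(3.32)² = 123.9 W/m².
Absorbed flux (global mean): S(1−α)/4 = 123.9·0.672/4 = 20.82 W/m².
Set σT⁴ = 20.82 → T = (20.82/σ)^(1/4) = 138.4 K.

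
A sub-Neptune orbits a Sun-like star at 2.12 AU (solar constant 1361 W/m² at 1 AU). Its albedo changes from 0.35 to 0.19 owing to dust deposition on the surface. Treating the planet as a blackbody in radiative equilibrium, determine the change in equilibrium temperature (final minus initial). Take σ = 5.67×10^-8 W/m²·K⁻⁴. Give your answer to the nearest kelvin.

Irradiance scales as 1/d², so S = 1361 W/m² × (1/2.12)² = 302.8 W/m².
Before: T₁ = [302.8·0.65/(4σ)]^(1/4) = 171.6 K.
After:  T₂ = [302.8·0.81/(4σ)]^(1/4) = 181.3 K.
ΔT = T₂ − T₁ = 9.707 K.

10 kelvin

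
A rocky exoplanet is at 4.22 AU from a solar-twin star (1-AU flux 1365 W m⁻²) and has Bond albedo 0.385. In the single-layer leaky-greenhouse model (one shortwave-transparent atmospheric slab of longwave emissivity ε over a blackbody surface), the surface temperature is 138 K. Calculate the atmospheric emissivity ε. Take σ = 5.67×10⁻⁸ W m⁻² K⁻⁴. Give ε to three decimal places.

Flux at the orbit: S = 1365/(4.22)² = 76.65 W m⁻².
First, T_e = [76.65·(1−0.385)/(4σ)]^(1/4) = 120.1 K.
T_s⁴ = T_e⁴·2/(2−ε) → ε = 2 − 2(T_e/T_s)⁴ = 2 − 2·(120.1/138)⁴ = 0.8538.

0.854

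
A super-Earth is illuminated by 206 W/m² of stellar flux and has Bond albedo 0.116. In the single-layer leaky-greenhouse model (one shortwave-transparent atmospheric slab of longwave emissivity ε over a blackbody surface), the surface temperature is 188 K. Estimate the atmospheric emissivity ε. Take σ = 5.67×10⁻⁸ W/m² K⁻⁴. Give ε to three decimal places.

Effective temperature: T_e = [S(1−α)/(4σ)]^(1/4) = 168.3 K.
Since (2−ε)/2 = (T_e/T_s)⁴ = 0.6428, ε = 0.7145.

0.714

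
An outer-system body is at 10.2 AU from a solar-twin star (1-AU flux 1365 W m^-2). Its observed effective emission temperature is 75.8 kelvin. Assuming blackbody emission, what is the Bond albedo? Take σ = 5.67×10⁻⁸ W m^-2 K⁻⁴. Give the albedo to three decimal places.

0.429

Flux at the orbit: S = 1365/(10.2)² = 13.12 W m^-2.
Energy balance: S(1−α)/4 = σT⁴, so 1−α = 4σT⁴/S.
σT⁴ = 1.872 W m^-2, so 4σT⁴ = 7.487 W m^-2.
Hence α = 1 − 7.487/13.12 = 0.4293.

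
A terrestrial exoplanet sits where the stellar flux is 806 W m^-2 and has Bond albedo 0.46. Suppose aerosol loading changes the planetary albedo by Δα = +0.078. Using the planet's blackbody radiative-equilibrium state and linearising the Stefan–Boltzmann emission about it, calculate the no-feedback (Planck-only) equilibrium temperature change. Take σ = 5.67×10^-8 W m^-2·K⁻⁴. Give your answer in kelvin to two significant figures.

-7.6 kelvin

The baseline emission temperature is T_e = 209.3 K.
ΔF = −(S/4)Δα = −(806.0/4)×(+0.078) = -15.72 W m^-2.
Linearising σT⁴ gives d(σT⁴)/dT = 4σT_e³ = 2.079 W m^-2 per K.
Hence the no-feedback warming is ΔF/(4σT_e³) = -7.56 K.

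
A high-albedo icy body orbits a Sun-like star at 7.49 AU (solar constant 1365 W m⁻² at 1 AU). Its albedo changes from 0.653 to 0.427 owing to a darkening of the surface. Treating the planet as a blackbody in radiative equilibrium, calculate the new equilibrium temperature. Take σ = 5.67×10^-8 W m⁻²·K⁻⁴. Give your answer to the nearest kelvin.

89 K

By the inverse-square law, S = 1365/7.49² = 24.33 W m⁻².
T₂ = [S(1−α₂)/(4σ)]^(1/4) = [24.33·0.573/(4σ)]^(1/4) = 88.55 K.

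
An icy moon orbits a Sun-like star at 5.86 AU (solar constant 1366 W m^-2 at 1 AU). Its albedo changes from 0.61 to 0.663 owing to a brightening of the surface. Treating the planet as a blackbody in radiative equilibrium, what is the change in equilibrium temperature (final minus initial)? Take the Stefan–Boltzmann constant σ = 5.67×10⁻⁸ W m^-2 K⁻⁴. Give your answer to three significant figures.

-3.26 K

Irradiance scales as 1/d², so S = 1366 W m^-2 × (1/5.86)² = 39.78 W m^-2.
Initial: T₁ = [S(1−0.61)/(4σ)]^(1/4) = 90.94 K.
After:  T₂ = [39.78·0.337/(4σ)]^(1/4) = 87.68 K.
Change: 87.68 − 90.94 = -3.261 K.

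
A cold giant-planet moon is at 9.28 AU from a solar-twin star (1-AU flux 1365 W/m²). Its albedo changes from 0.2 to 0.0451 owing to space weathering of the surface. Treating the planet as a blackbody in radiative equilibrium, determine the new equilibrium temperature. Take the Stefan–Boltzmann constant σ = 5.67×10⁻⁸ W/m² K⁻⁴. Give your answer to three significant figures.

90.4 kelvin

Flux at the orbit: S = 1365/(9.28)² = 15.85 W/m².
T₂ = [S(1−α₂)/(4σ)]^(1/4) = [15.85·0.955/(4σ)]^(1/4) = 90.38 K.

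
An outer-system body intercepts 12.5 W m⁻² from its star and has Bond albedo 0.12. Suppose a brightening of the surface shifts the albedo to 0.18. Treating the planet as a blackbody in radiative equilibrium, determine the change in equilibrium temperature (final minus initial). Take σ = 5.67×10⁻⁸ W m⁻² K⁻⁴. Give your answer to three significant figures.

-1.46 kelvin

Initial: T₁ = [S(1−0.12)/(4σ)]^(1/4) = 83.45 K.
With α = 0.18, T₂ = 81.99 K.
Change: 81.99 − 83.45 = -1.460 K.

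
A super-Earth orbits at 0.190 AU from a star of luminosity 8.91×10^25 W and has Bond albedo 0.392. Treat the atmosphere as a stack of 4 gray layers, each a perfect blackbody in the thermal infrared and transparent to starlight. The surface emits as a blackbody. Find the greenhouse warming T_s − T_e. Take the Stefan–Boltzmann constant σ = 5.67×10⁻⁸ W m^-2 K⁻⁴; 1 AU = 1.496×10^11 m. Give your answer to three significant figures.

Orbital distance: d = 0.190 AU = 2.842×10^10 m.
S = L/(4πd²) = 8776 W m^-2.
Top-of-atmosphere balance: σT_e⁴ = S(1−α)/4 = 1334 W m^-2 → T_e = 391.6 K.
Surface: T_s = (5)^¼·T_e = 585.6 K.
Warming: T_s − T_e = 194.0 K.

194 K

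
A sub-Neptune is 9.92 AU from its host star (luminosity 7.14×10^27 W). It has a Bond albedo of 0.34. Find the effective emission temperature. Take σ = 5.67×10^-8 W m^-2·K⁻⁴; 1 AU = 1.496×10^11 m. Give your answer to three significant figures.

Orbital distance: d = 9.92 AU = 1.484×10^12 m.
S = L/(4πd²) = 258.0 W m^-2.
Averaging over the sphere, the absorbed flux is S(1−α)/4 = 42.57 W m^-2.
In equilibrium σT⁴ equals this, so T = 165.5 K.

166 K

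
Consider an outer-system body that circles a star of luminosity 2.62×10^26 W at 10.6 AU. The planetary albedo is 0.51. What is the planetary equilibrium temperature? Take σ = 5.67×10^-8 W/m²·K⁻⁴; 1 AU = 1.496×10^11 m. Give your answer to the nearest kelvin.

65 K

Orbital distance: d = 10.6 AU = 1.586×10^12 m.
S = L/(4πd²) = 8.291 W/m².
The planet absorbs (1−α)S over its disc πR² and re-emits over 4πR², so the mean absorbed flux is (1−0.51)·8.291/4 = 1.016 W/m².
In equilibrium σT⁴ equals this, so T = 65.06 K.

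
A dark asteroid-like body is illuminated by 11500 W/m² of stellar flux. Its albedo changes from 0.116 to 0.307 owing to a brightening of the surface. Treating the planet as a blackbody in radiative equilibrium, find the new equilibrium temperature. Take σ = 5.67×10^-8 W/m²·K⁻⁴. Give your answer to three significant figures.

New equilibrium: T₂ = [(1−0.307)·11500/(4σ)]^(1/4) = 433.0 K.

433 K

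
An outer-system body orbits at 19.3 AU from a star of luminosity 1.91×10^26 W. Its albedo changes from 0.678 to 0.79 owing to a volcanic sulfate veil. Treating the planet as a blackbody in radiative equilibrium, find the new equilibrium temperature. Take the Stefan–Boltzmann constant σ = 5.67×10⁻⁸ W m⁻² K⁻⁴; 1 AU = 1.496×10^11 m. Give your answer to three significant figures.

Orbital distance: d = 19.3 AU = 2.887×10^12 m.
Spreading L over a sphere of radius d: S = 1.91×10^26/(4π·2.89×10^12²) = 1.823 W m⁻².
With the new albedo, S(1−α₂)/4 = 0.09572 W m⁻², so T₂ = 36.05 K.

36.0 kelvin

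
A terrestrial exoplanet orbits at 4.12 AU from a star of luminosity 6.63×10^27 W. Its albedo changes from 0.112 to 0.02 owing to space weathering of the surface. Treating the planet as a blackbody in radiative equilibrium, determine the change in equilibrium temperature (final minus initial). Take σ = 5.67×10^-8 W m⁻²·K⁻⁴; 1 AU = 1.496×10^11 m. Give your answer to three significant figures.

Orbital distance: d = 4.12 AU = 6.164×10^11 m.
Flux at the orbit: S = L/(4πd²) = 6.63×10^27/(4π·(6.16×10^11)²) = 1389 W m⁻².
With α = 0.112, T₁ = 271.6 K.
Final:   T₂ = [S(1−0.02)/(4σ)]^(1/4) = 278.3 K.
Change: 278.3 − 271.6 = 6.776 K.

6.78 K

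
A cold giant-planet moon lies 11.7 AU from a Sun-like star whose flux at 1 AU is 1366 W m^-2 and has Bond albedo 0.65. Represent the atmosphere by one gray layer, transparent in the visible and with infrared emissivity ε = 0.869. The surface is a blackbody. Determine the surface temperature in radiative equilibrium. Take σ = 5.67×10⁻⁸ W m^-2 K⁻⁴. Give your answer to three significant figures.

72.2 K

Flux at the orbit: S = 1366/(11.7)² = 9.979 W m^-2.
At the top of the atmosphere, σT_e⁴ = S(1−α)/4 = 0.8731 W m^-2, giving T_e = 62.64 K.
The surface balance (absorbed SW + ε·downward IR = σT_s⁴) with T_a⁴ = T_s⁴/2 reduces to T_s = T_e·[2/(2−ε)]^¼ = 72.24 K.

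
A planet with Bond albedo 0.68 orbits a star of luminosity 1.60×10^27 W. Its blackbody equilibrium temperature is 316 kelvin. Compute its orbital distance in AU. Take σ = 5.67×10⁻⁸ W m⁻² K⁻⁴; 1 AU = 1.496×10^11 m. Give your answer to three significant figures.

The flux needed for this T is 4σT⁴/(1−0.68) = 7067 W m⁻².
From L = 4πd²S, d = √(1.60×10^27/(4π·7067)) = 1.342×10^11 m = 0.8972 AU.

0.897 AU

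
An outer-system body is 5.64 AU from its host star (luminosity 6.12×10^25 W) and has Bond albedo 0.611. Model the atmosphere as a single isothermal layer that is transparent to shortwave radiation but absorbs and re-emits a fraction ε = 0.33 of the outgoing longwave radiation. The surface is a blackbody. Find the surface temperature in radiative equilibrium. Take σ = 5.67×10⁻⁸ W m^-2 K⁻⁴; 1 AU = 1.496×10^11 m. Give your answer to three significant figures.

61.2 K

Orbital distance: d = 5.64 AU = 8.437×10^11 m.
S = L/(4πd²) = 6.841 W m^-2.
The planet radiates to space at T_e = [S(1−α)/(4σ)]^(1/4) = 58.53 K.
Surface balance with a leaky layer gives σT_s⁴ = σT_e⁴·2/(2−ε), so T_s = T_e·[2/(2−0.33)]^(1/4) = 61.23 K.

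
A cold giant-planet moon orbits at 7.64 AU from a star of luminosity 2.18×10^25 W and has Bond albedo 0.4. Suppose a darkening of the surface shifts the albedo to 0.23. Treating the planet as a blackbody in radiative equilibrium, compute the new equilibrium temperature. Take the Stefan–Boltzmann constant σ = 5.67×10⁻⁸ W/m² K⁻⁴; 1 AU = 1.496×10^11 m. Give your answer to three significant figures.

46.1 K

d = 7.64 × 1.496×10^11 m = 1.143×10^12 m.
S = L/(4πd²) = 1.328 W/m².
T₂ = [S(1−α₂)/(4σ)]^(1/4) = [1.328·0.77/(4σ)]^(1/4) = 46.08 K.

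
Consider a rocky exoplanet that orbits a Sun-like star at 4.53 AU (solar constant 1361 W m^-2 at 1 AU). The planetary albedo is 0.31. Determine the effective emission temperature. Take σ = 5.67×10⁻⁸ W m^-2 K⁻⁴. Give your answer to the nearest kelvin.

Irradiance scales as 1/d², so S = 1361 W m^-2 × (1/4.53)² = 66.32 W m^-2.
Absorbed flux (global mean): S(1−α)/4 = 66.32·0.69/4 = 11.44 W m^-2.
Set σT⁴ = 11.44 → T = (11.44/σ)^(1/4) = 119.2 K.

119 K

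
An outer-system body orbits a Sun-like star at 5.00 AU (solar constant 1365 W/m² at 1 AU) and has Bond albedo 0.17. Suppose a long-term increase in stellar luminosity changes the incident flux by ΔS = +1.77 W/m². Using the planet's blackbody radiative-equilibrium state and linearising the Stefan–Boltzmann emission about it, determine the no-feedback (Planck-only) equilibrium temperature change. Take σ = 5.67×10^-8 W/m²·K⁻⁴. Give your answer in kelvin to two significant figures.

0.96 K

By the inverse-square law, S = 1365/5.00² = 54.60 W/m².
Unperturbed T_e = [54.60·(1−0.17)/(4σ)]^¼ = 118.9 K.
Only a fraction (1−α) is absorbed and it's spread over 4πR², so ΔF = (1−α)ΔS/4 = 0.3673 W/m².
The Planck feedback parameter is 4σT_e³ = 0.3812 W/m²/K.
Hence the no-feedback warming is ΔF/(4σT_e³) = 0.964 K.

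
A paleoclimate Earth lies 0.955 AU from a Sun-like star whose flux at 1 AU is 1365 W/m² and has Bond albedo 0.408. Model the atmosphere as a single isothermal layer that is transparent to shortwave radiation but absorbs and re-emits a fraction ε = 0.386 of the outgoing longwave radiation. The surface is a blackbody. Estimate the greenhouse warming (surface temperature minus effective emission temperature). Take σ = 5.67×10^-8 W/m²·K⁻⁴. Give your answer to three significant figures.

13.8 K

By the inverse-square law, S = 1365/0.955² = 1497 W/m².
At the top of the atmosphere, σT_e⁴ = S(1−α)/4 = 221.5 W/m², giving T_e = 250.0 K.
For a single slab of emissivity ε, T_s⁴ = 2T_e⁴/(2−ε); thus T_s = 250.0·(1.239)^(1/4) = 263.8 K.
T_s − T_e = 263.8 − 250.0 = 13.77 K.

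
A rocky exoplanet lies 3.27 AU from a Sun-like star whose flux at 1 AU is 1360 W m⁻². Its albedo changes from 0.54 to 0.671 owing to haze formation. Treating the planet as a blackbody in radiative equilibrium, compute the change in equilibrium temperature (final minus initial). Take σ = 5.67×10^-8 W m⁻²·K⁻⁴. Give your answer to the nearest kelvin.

-10 kelvin

By the inverse-square law, S = 1360/3.27² = 127.2 W m⁻².
With α = 0.54, T₁ = 126.7 K.
After:  T₂ = [127.2·0.329/(4σ)]^(1/4) = 116.5 K.
ΔT = T₂ − T₁ = -10.19 K.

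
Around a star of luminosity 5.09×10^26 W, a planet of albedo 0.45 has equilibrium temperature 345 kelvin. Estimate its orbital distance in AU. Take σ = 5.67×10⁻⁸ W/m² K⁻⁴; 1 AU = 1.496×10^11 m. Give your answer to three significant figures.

Energy balance gives S = 4σT⁴/(1−α) = 5842 W/m².
Then d = [L/(4πS)]^(1/2) = 8.327×10^10 m, i.e. 0.5566 AU.

0.557 AU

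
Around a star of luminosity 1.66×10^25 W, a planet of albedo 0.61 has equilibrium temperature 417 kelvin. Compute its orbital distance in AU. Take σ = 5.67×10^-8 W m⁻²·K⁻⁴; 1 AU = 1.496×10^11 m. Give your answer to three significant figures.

Energy balance gives S = 4σT⁴/(1−α) = 17580 W m⁻².
S = L/(4πd²) → d = √(L/4πS) = √(1.66×10^25/(4π·17580)) = 8.667×10^9 m = 0.05794 AU.

0.0579 AU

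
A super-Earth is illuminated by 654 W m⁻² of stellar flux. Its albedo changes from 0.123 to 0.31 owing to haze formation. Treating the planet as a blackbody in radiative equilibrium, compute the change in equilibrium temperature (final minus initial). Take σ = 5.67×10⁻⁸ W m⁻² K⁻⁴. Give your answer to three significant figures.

With α = 0.123, T₁ = 224.3 K.
After:  T₂ = [654.0·0.69/(4σ)]^(1/4) = 211.2 K.
ΔT = T₂ − T₁ = -13.05 K.

-13.0 K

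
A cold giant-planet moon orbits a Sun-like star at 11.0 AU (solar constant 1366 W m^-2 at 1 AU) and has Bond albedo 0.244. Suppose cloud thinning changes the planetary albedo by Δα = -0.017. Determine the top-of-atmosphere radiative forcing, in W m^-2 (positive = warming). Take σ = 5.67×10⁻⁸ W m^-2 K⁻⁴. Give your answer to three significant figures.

0.0480 W m^-2

By the inverse-square law, S = 1366/11.0² = 11.29 W m^-2.
The change in absorbed flux is Δ[S(1−α)/4] = −SΔα/4 = 0.04798 W m^-2.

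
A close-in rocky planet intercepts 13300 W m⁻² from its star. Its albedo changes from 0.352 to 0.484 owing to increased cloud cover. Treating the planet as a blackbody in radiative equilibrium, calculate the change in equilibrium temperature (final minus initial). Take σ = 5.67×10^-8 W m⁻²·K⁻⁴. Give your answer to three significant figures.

Before: T₁ = [13300·0.648/(4σ)]^(1/4) = 441.5 K.
Final:   T₂ = [S(1−0.484)/(4σ)]^(1/4) = 417.1 K.
Change: 417.1 − 441.5 = -24.44 K.

-24.4 K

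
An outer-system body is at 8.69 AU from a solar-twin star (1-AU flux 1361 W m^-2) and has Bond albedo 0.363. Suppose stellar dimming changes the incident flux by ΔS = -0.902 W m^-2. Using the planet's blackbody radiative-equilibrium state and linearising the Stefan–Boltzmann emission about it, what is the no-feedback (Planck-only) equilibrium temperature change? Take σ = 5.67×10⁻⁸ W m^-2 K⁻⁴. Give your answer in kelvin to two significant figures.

-1.1 kelvin

By the inverse-square law, S = 1361/8.69² = 18.02 W m^-2.
Reference equilibrium: T_e = [S(1−α)/(4σ)]^(1/4) = 84.35 K.
ΔF = Δ[S(1−α)]/4 = (1−0.363)·-0.902/4 = -0.1436 W m^-2.
Planck response: λ_P = 4σT_e³ = 4·5.67×10⁻⁸·(84.35)³ = 0.1361 W m^-2/K.
Hence the no-feedback warming is ΔF/(4σT_e³) = -1.06 K.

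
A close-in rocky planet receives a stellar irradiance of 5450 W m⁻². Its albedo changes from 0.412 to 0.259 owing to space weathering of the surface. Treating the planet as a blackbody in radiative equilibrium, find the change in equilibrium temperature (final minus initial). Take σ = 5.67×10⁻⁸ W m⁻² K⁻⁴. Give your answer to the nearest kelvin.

Initial: T₁ = [S(1−0.412)/(4σ)]^(1/4) = 344.8 K.
With α = 0.259, T₂ = 365.3 K.
ΔT = T₂ − T₁ = 20.52 K.

21 K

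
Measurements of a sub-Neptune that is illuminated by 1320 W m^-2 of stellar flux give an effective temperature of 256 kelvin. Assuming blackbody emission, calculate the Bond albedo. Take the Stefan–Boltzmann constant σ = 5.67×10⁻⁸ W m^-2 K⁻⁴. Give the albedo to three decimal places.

0.262

From σT⁴ = S(1−α)/4 we invert for α: 1−α = 4σT⁴/S.
4σT⁴ = 4·5.67×10⁻⁸·(256)⁴ = 974.1 W m^-2.
Hence α = 1 − 974.1/1320 = 0.2620.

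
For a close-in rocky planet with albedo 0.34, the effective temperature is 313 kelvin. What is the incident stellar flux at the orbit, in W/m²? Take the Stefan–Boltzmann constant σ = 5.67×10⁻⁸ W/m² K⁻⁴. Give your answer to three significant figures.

Invert the energy balance for S: S = 4σT⁴/(1−α).
σT⁴ = 5.67×10⁻⁸·(313)⁴ = 544.2 W/m².
S = 4·544.2/0.66 = 3298 W/m².

3300 W/m²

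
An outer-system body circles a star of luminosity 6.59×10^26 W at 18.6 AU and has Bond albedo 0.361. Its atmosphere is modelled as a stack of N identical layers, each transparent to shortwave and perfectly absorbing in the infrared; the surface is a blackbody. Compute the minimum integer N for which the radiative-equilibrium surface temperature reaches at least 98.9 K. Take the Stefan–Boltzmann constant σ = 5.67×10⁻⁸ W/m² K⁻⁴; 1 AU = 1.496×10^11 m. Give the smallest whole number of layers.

5

Orbital distance: d = 18.6 AU = 2.783×10^12 m.
S = L/(4πd²) = 6.773 W/m².
Top-of-atmosphere balance: σT_e⁴ = S(1−α)/4 = 1.082 W/m² → T_e = 66.09 K.
Since T_s⁴ = (N+1)T_e⁴, we need N ≥ (T_s/T_e)⁴ − 1 = 4.013.
So N ≥ 4.013; the smallest integer is N = 5.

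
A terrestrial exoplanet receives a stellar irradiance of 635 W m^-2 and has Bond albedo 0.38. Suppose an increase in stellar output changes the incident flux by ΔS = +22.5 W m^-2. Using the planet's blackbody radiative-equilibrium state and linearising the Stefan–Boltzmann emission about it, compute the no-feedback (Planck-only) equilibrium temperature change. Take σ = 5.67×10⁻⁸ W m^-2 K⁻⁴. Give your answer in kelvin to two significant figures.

Unperturbed T_e = [635.0·(1−0.38)/(4σ)]^¼ = 204.1 K.
TOA radiative forcing: ΔF = (1−α)ΔS/4 = 0.62·(+22.5)/4 = 3.487 W m^-2.
The Planck feedback parameter is 4σT_e³ = 1.929 W m^-2/K.
So ΔT₀ = 3.487/1.929 = 1.81 K.

1.8 K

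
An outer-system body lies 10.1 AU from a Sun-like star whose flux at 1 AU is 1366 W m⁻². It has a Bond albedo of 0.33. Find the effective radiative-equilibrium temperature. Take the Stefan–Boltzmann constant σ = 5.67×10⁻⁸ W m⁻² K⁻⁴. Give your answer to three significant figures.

79.3 K

Irradiance scales as 1/d², so S = 1366 W m⁻² × (1/10.1)² = 13.39 W m⁻².
Absorbed flux (global mean): S(1−α)/4 = 13.39·0.67/4 = 2.243 W m⁻².
In equilibrium σT⁴ equals this, so T = 79.31 K.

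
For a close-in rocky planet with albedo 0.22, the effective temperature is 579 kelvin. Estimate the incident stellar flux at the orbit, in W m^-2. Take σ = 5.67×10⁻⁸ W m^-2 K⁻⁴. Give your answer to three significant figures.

32700 W m^-2

From S(1−α)/4 = σT⁴: S = 4σT⁴/(1−α).
The emitted flux is σT⁴ = 6372 W m^-2.
S = 4·6372/0.78 = 32680 W m^-2.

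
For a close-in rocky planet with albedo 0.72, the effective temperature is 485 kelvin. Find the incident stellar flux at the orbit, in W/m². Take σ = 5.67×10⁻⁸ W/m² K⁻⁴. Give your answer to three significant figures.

Invert the energy balance for S: S = 4σT⁴/(1−α).
σT⁴ = 5.67×10⁻⁸·(485)⁴ = 3137 W/m².
So S = 4×3137/(1−0.72) = 44820 W/m².

44800 W/m²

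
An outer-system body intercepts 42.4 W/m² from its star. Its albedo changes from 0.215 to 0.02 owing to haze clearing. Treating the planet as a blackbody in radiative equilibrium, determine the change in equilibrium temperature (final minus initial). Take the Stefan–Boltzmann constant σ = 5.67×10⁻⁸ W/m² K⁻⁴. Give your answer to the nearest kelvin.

6 K

Initial: T₁ = [S(1−0.215)/(4σ)]^(1/4) = 110.1 K.
With α = 0.02, T₂ = 116.3 K.
Change: 116.3 − 110.1 = 6.277 K.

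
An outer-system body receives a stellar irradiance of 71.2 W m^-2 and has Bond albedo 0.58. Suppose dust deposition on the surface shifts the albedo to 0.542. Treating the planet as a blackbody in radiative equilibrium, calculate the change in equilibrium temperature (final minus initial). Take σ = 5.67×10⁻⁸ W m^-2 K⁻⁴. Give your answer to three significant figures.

2.35 K

With α = 0.58, T₁ = 107.2 K.
After:  T₂ = [71.20·0.458/(4σ)]^(1/4) = 109.5 K.
ΔT = T₂ − T₁ = 2.346 K.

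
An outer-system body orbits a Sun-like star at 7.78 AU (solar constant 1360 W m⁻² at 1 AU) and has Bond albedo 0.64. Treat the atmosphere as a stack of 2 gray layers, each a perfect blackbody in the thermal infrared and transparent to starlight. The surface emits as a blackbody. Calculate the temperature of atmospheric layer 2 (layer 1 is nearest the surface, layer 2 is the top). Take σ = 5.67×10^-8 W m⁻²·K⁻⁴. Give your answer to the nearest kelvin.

77 K

Irradiance scales as 1/d², so S = 1360 W m⁻² × (1/7.78)² = 22.47 W m⁻².
The effective emission temperature is T_e = [S(1−α)/(4σ)]^¼ = 77.28 K.
Each opaque layer satisfies 2T_j⁴ = T_{j−1}⁴ + T_{j+1}⁴, giving T_k⁴ = (N+1−k)T_e⁴.
With k = 2: T_2 = (2+1−2)^¼·77.28 K = 77.28 K.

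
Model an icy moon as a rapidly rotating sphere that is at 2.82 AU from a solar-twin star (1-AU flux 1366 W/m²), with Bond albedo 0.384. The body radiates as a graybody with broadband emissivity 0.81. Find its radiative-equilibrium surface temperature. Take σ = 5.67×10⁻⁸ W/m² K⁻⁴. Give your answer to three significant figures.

Irradiance scales as 1/d², so S = 1366 W/m² × (1/2.82)² = 171.8 W/m².
The planet absorbs (1−α)S over its disc πR² and re-emits over 4πR², so the mean absorbed flux is (1−0.384)·171.8/4 = 26.45 W/m².
Equating to εσT⁴ with ε = 0.81: T = (26.45/0.81σ)^(1/4) = 154.9 K.

155 K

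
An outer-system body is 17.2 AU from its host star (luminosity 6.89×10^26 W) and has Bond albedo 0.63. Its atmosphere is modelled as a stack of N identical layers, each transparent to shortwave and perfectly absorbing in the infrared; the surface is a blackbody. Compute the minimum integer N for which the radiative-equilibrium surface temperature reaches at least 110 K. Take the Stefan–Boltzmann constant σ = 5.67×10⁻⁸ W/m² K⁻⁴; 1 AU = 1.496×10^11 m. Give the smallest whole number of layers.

Orbital distance: d = 17.2 AU = 2.573×10^12 m.
Flux at the orbit: S = L/(4πd²) = 6.89×10^26/(4π·(2.57×10^12)²) = 8.281 W/m².
The effective emission temperature is T_e = [S(1−α)/(4σ)]^¼ = 60.63 K.
Need (N+1)T_e⁴ ≥ T_s⁴, i.e. N+1 ≥ (110/60.63)⁴ = 10.837.
Rounding up, N = 10.

10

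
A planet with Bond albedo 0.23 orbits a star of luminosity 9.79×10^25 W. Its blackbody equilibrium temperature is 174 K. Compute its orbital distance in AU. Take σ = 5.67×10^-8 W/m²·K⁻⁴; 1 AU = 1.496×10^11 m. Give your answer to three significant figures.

1.14 AU

Required flux: S = 4σT⁴/(1−α) = 270.0 W/m².
S = L/(4πd²) → d = √(L/4πS) = √(9.79×10^25/(4π·270.0)) = 1.699×10^11 m = 1.135 AU.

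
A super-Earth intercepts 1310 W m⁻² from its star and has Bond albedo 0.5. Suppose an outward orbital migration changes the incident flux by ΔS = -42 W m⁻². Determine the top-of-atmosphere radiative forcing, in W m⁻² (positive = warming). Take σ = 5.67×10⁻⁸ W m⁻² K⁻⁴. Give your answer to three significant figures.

-5.25 W m⁻²

TOA radiative forcing: ΔF = (1−α)ΔS/4 = 0.5·(-42)/4 = -5.250 W m⁻².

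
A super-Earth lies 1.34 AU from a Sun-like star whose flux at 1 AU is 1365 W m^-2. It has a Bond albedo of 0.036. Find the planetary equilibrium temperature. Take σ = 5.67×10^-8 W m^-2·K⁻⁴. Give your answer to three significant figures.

238 K

Flux at the orbit: S = 1365/(1.34)² = 760.2 W m^-2.
Averaging over the sphere, the absorbed flux is S(1−α)/4 = 183.2 W m^-2.
Balancing against σT⁴: T = (183.2/5.67×10⁻⁸)^(1/4) = 238.4 K.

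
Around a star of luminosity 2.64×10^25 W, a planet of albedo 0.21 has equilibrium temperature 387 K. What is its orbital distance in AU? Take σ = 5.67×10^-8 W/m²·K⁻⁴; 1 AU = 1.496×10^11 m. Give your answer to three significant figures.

Energy balance gives S = 4σT⁴/(1−α) = 6440 W/m².
Then d = [L/(4πS)]^(1/2) = 1.806×10^10 m, i.e. 0.1207 AU.

0.121 AU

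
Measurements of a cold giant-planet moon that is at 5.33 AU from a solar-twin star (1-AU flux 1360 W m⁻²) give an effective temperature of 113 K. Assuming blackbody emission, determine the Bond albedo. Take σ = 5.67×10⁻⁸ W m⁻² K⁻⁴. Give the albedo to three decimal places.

By the inverse-square law, S = 1360/5.33² = 47.87 W m⁻².
Energy balance: S(1−α)/4 = σT⁴, so 1−α = 4σT⁴/S.
4σT⁴ = 4·5.67×10⁻⁸·(113)⁴ = 36.98 W m⁻².
Hence α = 1 − 36.98/47.87 = 0.2275.

0.228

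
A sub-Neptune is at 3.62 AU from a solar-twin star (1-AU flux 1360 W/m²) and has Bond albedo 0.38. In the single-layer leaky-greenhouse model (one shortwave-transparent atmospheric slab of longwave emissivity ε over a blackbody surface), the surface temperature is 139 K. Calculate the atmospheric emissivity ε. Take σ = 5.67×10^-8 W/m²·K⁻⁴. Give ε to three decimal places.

0.480

By the inverse-square law, S = 1360/3.62² = 103.8 W/m².
First, T_e = [103.8·(1−0.38)/(4σ)]^(1/4) = 129.8 K.
Inverting T_s⁴ = 2T_e⁴/(2−ε): (T_e/T_s)⁴ = 0.7600, so ε = 2(1 − 0.7600) = 0.4800.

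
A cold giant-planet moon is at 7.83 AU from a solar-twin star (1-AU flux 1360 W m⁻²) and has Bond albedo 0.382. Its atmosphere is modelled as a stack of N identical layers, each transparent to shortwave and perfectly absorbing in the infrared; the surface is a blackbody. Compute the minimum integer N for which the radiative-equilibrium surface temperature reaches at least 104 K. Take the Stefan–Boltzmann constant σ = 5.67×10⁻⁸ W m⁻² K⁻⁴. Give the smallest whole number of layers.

Irradiance scales as 1/d², so S = 1360 W m⁻² × (1/7.83)² = 22.18 W m⁻².
OLR = S(1−α)/4 = 3.427 W m⁻²; the top layer radiates at T_e = 88.17 K.
T_s = (N+1)^(1/4)·T_e ≥ 104 K requires N+1 ≥ (T_s/T_e)⁴ = (104/88.17)⁴ = 1.935.
So N ≥ 0.935; the smallest integer is N = 1.

1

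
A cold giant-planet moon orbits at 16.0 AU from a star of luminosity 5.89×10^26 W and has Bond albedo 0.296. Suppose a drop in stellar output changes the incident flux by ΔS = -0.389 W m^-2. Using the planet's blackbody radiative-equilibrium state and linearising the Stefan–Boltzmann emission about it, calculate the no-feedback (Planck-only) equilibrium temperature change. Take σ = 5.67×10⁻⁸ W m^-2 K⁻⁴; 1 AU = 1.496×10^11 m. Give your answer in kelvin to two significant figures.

-0.84 K

Orbital distance: d = 16.0 AU = 2.394×10^12 m.
S = L/(4πd²) = 8.181 W m^-2.
Unperturbed T_e = [8.181·(1−0.296)/(4σ)]^¼ = 70.99 K.
Only a fraction (1−α) is absorbed and it's spread over 4πR², so ΔF = (1−α)ΔS/4 = -0.06846 W m^-2.
Linearising σT⁴ gives d(σT⁴)/dT = 4σT_e³ = 0.08113 W m^-2 per K.
Hence the no-feedback warming is ΔF/(4σT_e³) = -0.844 K.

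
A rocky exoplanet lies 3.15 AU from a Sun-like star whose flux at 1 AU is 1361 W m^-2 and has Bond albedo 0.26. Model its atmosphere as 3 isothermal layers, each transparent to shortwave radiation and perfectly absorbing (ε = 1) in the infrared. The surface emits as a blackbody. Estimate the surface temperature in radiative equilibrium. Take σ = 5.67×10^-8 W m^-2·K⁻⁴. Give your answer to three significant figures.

Flux at the orbit: S = 1361/(3.15)² = 137.2 W m^-2.
Top-of-atmosphere balance: σT_e⁴ = S(1−α)/4 = 25.38 W m^-2 → T_e = 145.4 K.
Layer-by-layer balance gives σT_s⁴ = (N+1)σT_e⁴, so T_s = 4^¼·145.4 = 205.7 K.

206 K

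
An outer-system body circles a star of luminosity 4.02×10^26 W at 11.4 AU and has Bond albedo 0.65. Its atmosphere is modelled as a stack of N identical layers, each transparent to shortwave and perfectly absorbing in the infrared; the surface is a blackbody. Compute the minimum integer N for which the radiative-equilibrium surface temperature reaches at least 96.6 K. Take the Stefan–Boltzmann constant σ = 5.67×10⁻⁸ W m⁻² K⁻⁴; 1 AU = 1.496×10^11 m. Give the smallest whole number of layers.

Orbital distance: d = 11.4 AU = 1.705×10^12 m.
Flux at the orbit: S = L/(4πd²) = 4.02×10^26/(4π·(1.71×10^12)²) = 11.00 W m⁻².
OLR = S(1−α)/4 = 0.9624 W m⁻²; the top layer radiates at T_e = 64.19 K.
Need (N+1)T_e⁴ ≥ T_s⁴, i.e. N+1 ≥ (96.6/64.19)⁴ = 5.130.
So N ≥ 4.130; the smallest integer is N = 5.

5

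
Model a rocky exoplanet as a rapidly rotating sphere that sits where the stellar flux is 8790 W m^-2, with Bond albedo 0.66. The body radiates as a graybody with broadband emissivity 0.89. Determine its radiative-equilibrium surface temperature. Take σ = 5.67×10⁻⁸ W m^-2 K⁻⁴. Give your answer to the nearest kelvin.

Absorbed flux (global mean): S(1−α)/4 = 8790·0.34/4 = 747.1 W m^-2.
Equating to εσT⁴ with ε = 0.89: T = (747.1/0.89σ)^(1/4) = 348.8 K.

349 K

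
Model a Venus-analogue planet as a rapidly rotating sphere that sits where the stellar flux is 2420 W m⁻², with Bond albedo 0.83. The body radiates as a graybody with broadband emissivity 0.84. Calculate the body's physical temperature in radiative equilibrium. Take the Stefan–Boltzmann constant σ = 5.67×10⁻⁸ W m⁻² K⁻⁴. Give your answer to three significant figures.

The planet absorbs (1−α)S over its disc πR² and re-emits over 4πR², so the mean absorbed flux is (1−0.83)·2420/4 = 102.9 W m⁻².
Equating to εσT⁴ with ε = 0.84: T = (102.9/0.84σ)^(1/4) = 215.6 K.

216 K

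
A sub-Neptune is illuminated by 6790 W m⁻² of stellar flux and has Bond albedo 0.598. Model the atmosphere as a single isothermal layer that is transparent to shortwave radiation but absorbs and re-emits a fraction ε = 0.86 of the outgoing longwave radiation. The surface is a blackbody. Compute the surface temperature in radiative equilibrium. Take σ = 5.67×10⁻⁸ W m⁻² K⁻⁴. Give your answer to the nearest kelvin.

The planet radiates to space at T_e = [S(1−α)/(4σ)]^(1/4) = 331.2 K.
For a single slab of emissivity ε, T_s⁴ = 2T_e⁴/(2−ε); thus T_s = 331.2·(1.754)^(1/4) = 381.2 K.

381 K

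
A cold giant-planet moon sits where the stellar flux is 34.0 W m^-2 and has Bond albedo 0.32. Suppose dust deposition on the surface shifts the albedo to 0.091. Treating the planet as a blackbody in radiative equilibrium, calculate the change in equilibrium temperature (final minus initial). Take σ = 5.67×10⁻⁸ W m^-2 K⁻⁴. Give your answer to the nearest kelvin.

Initial: T₁ = [S(1−0.32)/(4σ)]^(1/4) = 100.5 K.
Final:   T₂ = [S(1−0.091)/(4σ)]^(1/4) = 108.0 K.
ΔT = T₂ − T₁ = 7.562 K.

8 K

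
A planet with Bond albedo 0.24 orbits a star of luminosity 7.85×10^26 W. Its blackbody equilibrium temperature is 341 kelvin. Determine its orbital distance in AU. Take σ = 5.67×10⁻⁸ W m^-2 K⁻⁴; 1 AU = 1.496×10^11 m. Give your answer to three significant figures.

Energy balance gives S = 4σT⁴/(1−α) = 4035 W m^-2.
S = L/(4πd²) → d = √(L/4πS) = √(7.85×10^26/(4π·4035)) = 1.244×10^11 m = 0.8317 AU.

0.832 AU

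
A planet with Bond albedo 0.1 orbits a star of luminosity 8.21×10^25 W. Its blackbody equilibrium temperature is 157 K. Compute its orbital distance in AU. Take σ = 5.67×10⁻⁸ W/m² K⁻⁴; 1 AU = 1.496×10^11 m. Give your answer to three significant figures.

The flux needed for this T is 4σT⁴/(1−0.1) = 153.1 W/m².
From L = 4πd²S, d = √(8.21×10^25/(4π·153.1)) = 2.066×10^11 m = 1.381 AU.

1.38 AU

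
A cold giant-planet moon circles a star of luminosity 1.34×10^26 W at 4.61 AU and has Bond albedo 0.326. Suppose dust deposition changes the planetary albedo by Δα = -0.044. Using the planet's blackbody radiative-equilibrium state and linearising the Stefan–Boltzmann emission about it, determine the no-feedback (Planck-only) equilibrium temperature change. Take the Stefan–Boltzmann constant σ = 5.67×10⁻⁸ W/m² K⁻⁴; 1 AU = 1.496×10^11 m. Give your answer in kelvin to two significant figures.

1.5 K

d = 4.61 × 1.496×10^11 m = 6.897×10^11 m.
Spreading L over a sphere of radius d: S = 1.34×10^26/(4π·6.90×10^11²) = 22.42 W/m².
Reference equilibrium: T_e = [S(1−α)/(4σ)]^(1/4) = 90.35 K.
TOA radiative forcing: ΔF = −S·Δα/4 = −22.42·(-0.044)/4 = 0.2466 W/m².
Linearising σT⁴ gives d(σT⁴)/dT = 4σT_e³ = 0.1673 W/m² per K.
Hence the no-feedback warming is ΔF/(4σT_e³) = 1.47 K.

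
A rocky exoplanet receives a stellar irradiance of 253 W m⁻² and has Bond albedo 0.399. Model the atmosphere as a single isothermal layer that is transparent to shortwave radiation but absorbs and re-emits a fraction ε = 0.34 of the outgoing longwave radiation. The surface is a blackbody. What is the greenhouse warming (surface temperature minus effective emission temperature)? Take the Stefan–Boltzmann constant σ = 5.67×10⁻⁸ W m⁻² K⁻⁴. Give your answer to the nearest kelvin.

8 K

The planet radiates to space at T_e = [S(1−α)/(4σ)]^(1/4) = 160.9 K.
The surface balance (absorbed SW + ε·downward IR = σT_s⁴) with T_a⁴ = T_s⁴/2 reduces to T_s = T_e·[2/(2−ε)]^¼ = 168.6 K.
The atmosphere warms the surface by 7.673 K.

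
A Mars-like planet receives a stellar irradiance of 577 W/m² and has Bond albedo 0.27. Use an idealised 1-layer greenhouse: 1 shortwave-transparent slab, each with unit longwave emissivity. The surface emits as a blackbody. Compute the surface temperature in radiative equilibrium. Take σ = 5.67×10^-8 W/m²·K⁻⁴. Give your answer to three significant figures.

The effective emission temperature is T_e = [S(1−α)/(4σ)]^¼ = 207.6 K.
Layer-by-layer balance gives σT_s⁴ = (N+1)σT_e⁴, so T_s = 2^¼·207.6 = 246.9 K.

247 K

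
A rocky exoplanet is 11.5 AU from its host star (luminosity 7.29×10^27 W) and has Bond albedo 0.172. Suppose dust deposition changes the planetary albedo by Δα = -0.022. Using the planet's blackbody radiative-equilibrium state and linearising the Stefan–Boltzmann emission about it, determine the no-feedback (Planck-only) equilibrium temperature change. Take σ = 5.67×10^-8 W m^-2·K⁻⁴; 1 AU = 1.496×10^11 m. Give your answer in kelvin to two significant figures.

Orbital distance: d = 11.5 AU = 1.720×10^12 m.
Flux at the orbit: S = L/(4πd²) = 7.29×10^27/(4π·(1.72×10^12)²) = 196.0 W m^-2.
Reference equilibrium: T_e = [S(1−α)/(4σ)]^(1/4) = 163.6 K.
TOA radiative forcing: ΔF = −S·Δα/4 = −196.0·(-0.022)/4 = 1.078 W m^-2.
The Planck feedback parameter is 4σT_e³ = 0.9923 W m^-2/K.
ΔT₀ = ΔF/λ_P = 1.078/0.9923 = 1.09 K.

1.1 K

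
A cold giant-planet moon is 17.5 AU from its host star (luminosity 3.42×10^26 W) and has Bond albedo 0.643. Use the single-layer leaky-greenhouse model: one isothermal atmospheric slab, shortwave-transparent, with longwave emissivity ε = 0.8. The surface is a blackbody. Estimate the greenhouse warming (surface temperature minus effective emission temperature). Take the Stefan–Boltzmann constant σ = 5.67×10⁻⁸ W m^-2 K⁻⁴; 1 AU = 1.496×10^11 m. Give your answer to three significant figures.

Orbital distance: d = 17.5 AU = 2.618×10^12 m.
S = L/(4πd²) = 3.971 W m^-2.
The planet radiates to space at T_e = [S(1−α)/(4σ)]^(1/4) = 50.00 K.
The surface balance (absorbed SW + ε·downward IR = σT_s⁴) with T_a⁴ = T_s⁴/2 reduces to T_s = T_e·[2/(2−ε)]^¼ = 56.81 K.
Greenhouse warming: T_s − T_e = 6.811 K.

6.81 K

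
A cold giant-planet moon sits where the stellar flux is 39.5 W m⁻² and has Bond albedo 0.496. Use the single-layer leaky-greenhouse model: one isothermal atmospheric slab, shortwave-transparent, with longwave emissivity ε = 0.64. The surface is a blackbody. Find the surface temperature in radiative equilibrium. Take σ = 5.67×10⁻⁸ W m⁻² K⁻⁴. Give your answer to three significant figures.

At the top of the atmosphere, σT_e⁴ = S(1−α)/4 = 4.977 W m⁻², giving T_e = 96.79 K.
For a single slab of emissivity ε, T_s⁴ = 2T_e⁴/(2−ε); thus T_s = 96.79·(1.471)^(1/4) = 106.6 K.

107 kelvin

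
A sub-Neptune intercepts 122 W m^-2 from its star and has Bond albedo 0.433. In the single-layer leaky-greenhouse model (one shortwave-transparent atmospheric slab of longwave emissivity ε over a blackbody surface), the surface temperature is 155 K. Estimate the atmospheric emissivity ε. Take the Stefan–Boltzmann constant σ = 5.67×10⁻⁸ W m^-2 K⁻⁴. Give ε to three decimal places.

0.943

Effective temperature: T_e = [S(1−α)/(4σ)]^(1/4) = 132.2 K.
Inverting T_s⁴ = 2T_e⁴/(2−ε): (T_e/T_s)⁴ = 0.5284, so ε = 2(1 − 0.5284) = 0.9432.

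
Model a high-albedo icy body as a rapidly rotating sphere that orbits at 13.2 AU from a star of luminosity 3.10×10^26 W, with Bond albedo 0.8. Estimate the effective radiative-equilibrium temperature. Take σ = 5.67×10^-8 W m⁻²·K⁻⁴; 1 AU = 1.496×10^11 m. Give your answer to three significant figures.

d = 13.2 × 1.496×10^11 m = 1.975×10^12 m.
Spreading L over a sphere of radius d: S = 3.10×10^26/(4π·1.97×10^12²) = 6.326 W m⁻².
Absorbed flux (global mean): S(1−α)/4 = 6.326·0.2/4 = 0.3163 W m⁻².
Set σT⁴ = 0.3163 → T = (0.3163/σ)^(1/4) = 48.60 K.

48.6 kelvin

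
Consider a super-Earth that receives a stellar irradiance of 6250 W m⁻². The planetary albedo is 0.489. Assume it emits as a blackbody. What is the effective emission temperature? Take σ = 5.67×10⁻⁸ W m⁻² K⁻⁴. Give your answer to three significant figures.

344 K

Absorbed flux (global mean): S(1−α)/4 = 6250·0.511/4 = 798.4 W m⁻².
Set σT⁴ = 798.4 → T = (798.4/σ)^(1/4) = 344.5 K.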